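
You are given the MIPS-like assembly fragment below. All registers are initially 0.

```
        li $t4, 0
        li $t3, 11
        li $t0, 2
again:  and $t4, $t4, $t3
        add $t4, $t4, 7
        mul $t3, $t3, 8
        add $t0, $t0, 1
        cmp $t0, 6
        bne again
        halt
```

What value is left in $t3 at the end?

$t4=0
$t3=11
$t0=2
$t4=0&11=0
$t4=0+7=7
$t3=11*8=88
$t0=2+1=3
cmp $t0, 6  (cmp 3,6)
bne again: taken
$t4=7&88=0
$t4=0+7=7
$t3=88*8=704
$t0=3+1=4
cmp $t0, 6  (cmp 4,6)
bne again: taken
$t4=7&704=0
$t4=0+7=7
$t3=704*8=5632
$t0=4+1=5
cmp $t0, 6  (cmp 5,6)
bne again: taken
$t4=7&5632=0
$t4=0+7=7
$t3=5632*8=45056
$t0=5+1=6
cmp $t0, 6  (cmp 6,6)
bne again: not taken
halt.

45056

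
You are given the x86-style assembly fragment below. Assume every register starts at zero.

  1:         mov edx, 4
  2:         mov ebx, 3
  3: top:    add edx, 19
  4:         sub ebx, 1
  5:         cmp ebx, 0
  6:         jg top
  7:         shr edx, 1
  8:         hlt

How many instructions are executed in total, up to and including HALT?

16

mov edx, 4 → edx=4
mov ebx, 3 → ebx=3
add edx, 19 → edx=4+19=23
sub ebx, 1 → ebx=3-1=2
cmp ebx, 0  (cmp 2,0)
jg top: taken
add edx, 19 → edx=23+19=42
sub ebx, 1 → ebx=2-1=1
cmp ebx, 0  (cmp 1,0)
jg top: taken
add edx, 19 → edx=42+19=61
sub ebx, 1 → ebx=1-1=0
cmp ebx, 0  (cmp 0,0)
jg top: not taken
shr edx, 1 → edx=61>>1=30
halt.
Total executed instructions: 16.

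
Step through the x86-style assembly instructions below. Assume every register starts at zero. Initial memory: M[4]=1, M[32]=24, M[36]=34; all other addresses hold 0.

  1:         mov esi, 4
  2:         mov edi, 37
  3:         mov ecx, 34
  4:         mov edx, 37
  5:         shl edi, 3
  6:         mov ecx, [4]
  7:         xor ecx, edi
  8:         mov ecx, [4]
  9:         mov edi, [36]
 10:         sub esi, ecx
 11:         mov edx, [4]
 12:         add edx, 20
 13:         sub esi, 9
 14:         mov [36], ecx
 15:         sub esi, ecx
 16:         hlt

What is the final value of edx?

mov esi, 4 → esi=4
mov edi, 37 → edi=37
mov ecx, 34 → ecx=34
mov edx, 37 → edx=37
shl edi, 3 → edi=37<<3=296
mov ecx, [4] → ecx=M[4]=1
xor ecx, edi → ecx=1^296=297
mov ecx, [4] → ecx=M[4]=1
mov edi, [36] → edi=M[36]=34
sub esi, ecx → esi=4-1=3
mov edx, [4] → edx=M[4]=1
add edx, 20 → edx=1+20=21
sub esi, 9 → esi=3-9=-6
mov [36], ecx → M[36]=1
sub esi, ecx → esi=(-6)-1=-7
halt.

21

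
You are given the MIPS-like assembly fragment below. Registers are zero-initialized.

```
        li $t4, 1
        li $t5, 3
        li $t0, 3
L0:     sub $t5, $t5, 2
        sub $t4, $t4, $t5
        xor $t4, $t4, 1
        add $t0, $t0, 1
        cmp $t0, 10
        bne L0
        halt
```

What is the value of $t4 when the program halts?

43

after li $t4, 1: $t4=1
after li $t5, 3: $t5=3
after li $t0, 3: $t0=3
after sub $t5, $t5, 2: $t5=3-2=1
after sub $t4, $t4, $t5: $t4=1-1=0
after xor $t4, $t4, 1: $t4=0^1=1
after add $t0, $t0, 1: $t0=3+1=4
cmp $t0, 10  (cmp 4,10)
bne L0: taken
after sub $t5, $t5, 2: $t5=1-2=-1
after sub $t4, $t4, $t5: $t4=1-(-1)=2
after xor $t4, $t4, 1: $t4=2^1=3
after add $t0, $t0, 1: $t0=4+1=5
cmp $t0, 10  (cmp 5,10)
bne L0: taken
after sub $t5, $t5, 2: $t5=(-1)-2=-3
after sub $t4, $t4, $t5: $t4=3-(-3)=6
after xor $t4, $t4, 1: $t4=6^1=7
after add $t0, $t0, 1: $t0=5+1=6
cmp $t0, 10  (cmp 6,10)
bne L0: taken
after sub $t5, $t5, 2: $t5=(-3)-2=-5
after sub $t4, $t4, $t5: $t4=7-(-5)=12
after xor $t4, $t4, 1: $t4=12^1=13
after add $t0, $t0, 1: $t0=6+1=7
cmp $t0, 10  (cmp 7,10)
bne L0: taken
after sub $t5, $t5, 2: $t5=(-5)-2=-7
after sub $t4, $t4, $t5: $t4=13-(-7)=20
after xor $t4, $t4, 1: $t4=20^1=21
after add $t0, $t0, 1: $t0=7+1=8
cmp $t0, 10  (cmp 8,10)
bne L0: taken
after sub $t5, $t5, 2: $t5=(-7)-2=-9
after sub $t4, $t4, $t5: $t4=21-(-9)=30
after xor $t4, $t4, 1: $t4=30^1=31
after add $t0, $t0, 1: $t0=8+1=9
cmp $t0, 10  (cmp 9,10)
bne L0: taken
after sub $t5, $t5, 2: $t5=(-9)-2=-11
after sub $t4, $t4, $t5: $t4=31-(-11)=42
after xor $t4, $t4, 1: $t4=42^1=43
after add $t0, $t0, 1: $t0=9+1=10
cmp $t0, 10  (cmp 10,10)
bne L0: not taken
halt.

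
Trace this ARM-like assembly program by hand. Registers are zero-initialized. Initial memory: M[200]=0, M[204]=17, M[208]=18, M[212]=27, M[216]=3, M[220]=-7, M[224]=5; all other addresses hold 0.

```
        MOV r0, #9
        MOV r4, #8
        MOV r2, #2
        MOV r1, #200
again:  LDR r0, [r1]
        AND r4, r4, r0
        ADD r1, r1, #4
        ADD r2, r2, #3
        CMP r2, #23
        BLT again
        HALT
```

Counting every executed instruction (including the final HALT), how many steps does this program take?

47

after MOV r0, #9: r0=9
after MOV r4, #8: r4=8
after MOV r2, #2: r2=2
after MOV r1, #200: r1=200
after LDR r0, [r1]: r0=M[200]=0
after AND r4, r4, r0: r4=8&0=0
after ADD r1, r1, #4: r1=200+4=204
after ADD r2, r2, #3: r2=2+3=5
CMP r2, #23  (cmp 5,23)
BLT again: taken
after LDR r0, [r1]: r0=M[204]=17
after AND r4, r4, r0: r4=0&17=0
after ADD r1, r1, #4: r1=204+4=208
after ADD r2, r2, #3: r2=5+3=8
CMP r2, #23  (cmp 8,23)
BLT again: taken
after LDR r0, [r1]: r0=M[208]=18
after AND r4, r4, r0: r4=0&18=0
after ADD r1, r1, #4: r1=208+4=212
after ADD r2, r2, #3: r2=8+3=11
CMP r2, #23  (cmp 11,23)
BLT again: taken
after LDR r0, [r1]: r0=M[212]=27
after AND r4, r4, r0: r4=0&27=0
after ADD r1, r1, #4: r1=212+4=216
after ADD r2, r2, #3: r2=11+3=14
CMP r2, #23  (cmp 14,23)
BLT again: taken
after LDR r0, [r1]: r0=M[216]=3
after AND r4, r4, r0: r4=0&3=0
after ADD r1, r1, #4: r1=216+4=220
after ADD r2, r2, #3: r2=14+3=17
CMP r2, #23  (cmp 17,23)
BLT again: taken
after LDR r0, [r1]: r0=M[220]=-7
after AND r4, r4, r0: r4=0&(-7)=0
after ADD r1, r1, #4: r1=220+4=224
after ADD r2, r2, #3: r2=17+3=20
CMP r2, #23  (cmp 20,23)
BLT again: taken
after LDR r0, [r1]: r0=M[224]=5
after AND r4, r4, r0: r4=0&5=0
after ADD r1, r1, #4: r1=224+4=228
after ADD r2, r2, #3: r2=20+3=23
CMP r2, #23  (cmp 23,23)
BLT again: not taken
halt.
Total executed instructions: 47.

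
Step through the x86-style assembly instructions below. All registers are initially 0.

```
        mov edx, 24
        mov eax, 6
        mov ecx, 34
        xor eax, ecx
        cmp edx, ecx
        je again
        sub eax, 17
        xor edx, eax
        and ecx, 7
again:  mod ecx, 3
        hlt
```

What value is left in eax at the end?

after mov edx, 24: edx=24
after mov eax, 6: eax=6
after mov ecx, 34: ecx=34
after xor eax, ecx: eax=6^34=36
cmp edx, ecx  (cmp 24,34)
je again: not taken
after sub eax, 17: eax=36-17=19
after xor edx, eax: edx=24^19=11
after and ecx, 7: ecx=34&7=2
after mod ecx, 3: ecx=2%3=2
halt.

19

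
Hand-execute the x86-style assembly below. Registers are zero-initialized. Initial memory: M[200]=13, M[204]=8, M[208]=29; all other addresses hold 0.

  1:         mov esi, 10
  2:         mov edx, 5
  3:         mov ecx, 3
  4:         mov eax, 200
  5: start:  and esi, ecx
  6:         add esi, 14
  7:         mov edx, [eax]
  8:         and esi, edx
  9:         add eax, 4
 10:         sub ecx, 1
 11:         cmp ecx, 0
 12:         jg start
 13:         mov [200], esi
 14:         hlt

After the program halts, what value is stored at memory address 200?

12

mov esi, 10 → esi=10
mov edx, 5 → edx=5
mov ecx, 3 → ecx=3
mov eax, 200 → eax=200
and esi, ecx → esi=10&3=2
add esi, 14 → esi=2+14=16
mov edx, [eax] → edx=M[200]=13
and esi, edx → esi=16&13=0
add eax, 4 → eax=200+4=204
sub ecx, 1 → ecx=3-1=2
cmp ecx, 0  (cmp 2,0)
jg start: taken
and esi, ecx → esi=0&2=0
add esi, 14 → esi=0+14=14
mov edx, [eax] → edx=M[204]=8
and esi, edx → esi=14&8=8
add eax, 4 → eax=204+4=208
sub ecx, 1 → ecx=2-1=1
cmp ecx, 0  (cmp 1,0)
jg start: taken
and esi, ecx → esi=8&1=0
add esi, 14 → esi=0+14=14
mov edx, [eax] → edx=M[208]=29
and esi, edx → esi=14&29=12
add eax, 4 → eax=208+4=212
sub ecx, 1 → ecx=1-1=0
cmp ecx, 0  (cmp 0,0)
jg start: not taken
mov [200], esi → M[200]=12
halt.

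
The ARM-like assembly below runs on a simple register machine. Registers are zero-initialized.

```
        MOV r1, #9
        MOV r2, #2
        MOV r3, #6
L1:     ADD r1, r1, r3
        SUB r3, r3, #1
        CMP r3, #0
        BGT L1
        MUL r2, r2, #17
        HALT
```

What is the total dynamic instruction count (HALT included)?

r1=9
r2=2
r3=6
r1=9+6=15
r3=6-1=5
CMP r3, #0  (cmp 5,0)
BGT L1: taken
r1=15+5=20
r3=5-1=4
CMP r3, #0  (cmp 4,0)
BGT L1: taken
r1=20+4=24
r3=4-1=3
CMP r3, #0  (cmp 3,0)
BGT L1: taken
r1=24+3=27
r3=3-1=2
CMP r3, #0  (cmp 2,0)
BGT L1: taken
r1=27+2=29
r3=2-1=1
CMP r3, #0  (cmp 1,0)
BGT L1: taken
r1=29+1=30
r3=1-1=0
CMP r3, #0  (cmp 0,0)
BGT L1: not taken
r2=2*17=34
halt.
Total executed instructions: 29.

29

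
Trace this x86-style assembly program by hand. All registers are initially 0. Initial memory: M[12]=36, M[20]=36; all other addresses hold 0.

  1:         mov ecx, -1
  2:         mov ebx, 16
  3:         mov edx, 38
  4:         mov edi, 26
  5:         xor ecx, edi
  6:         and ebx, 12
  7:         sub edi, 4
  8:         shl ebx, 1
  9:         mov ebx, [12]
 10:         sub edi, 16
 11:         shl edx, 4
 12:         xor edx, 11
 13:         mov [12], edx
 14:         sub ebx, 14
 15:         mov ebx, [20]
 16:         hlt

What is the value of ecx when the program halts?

-27

ecx=-1
ebx=16
edx=38
edi=26
ecx=(-1)^26=-27
ebx=16&12=0
edi=26-4=22
ebx=0<<1=0
ebx=M[12]=36
edi=22-16=6
edx=38<<4=608
edx=608^11=619
mov [12], edx → M[12]=619
ebx=36-14=22
ebx=M[20]=36
halt.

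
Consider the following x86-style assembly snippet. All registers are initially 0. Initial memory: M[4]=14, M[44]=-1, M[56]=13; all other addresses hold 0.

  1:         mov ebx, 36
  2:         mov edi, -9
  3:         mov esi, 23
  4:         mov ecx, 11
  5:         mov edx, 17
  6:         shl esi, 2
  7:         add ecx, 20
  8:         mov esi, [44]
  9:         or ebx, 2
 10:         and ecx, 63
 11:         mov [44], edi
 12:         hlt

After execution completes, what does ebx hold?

ebx=36
edi=-9
esi=23
ecx=11
edx=17
esi=23<<2=92
ecx=11+20=31
esi=M[44]=-1
ebx=36|2=38
ecx=31&63=31
mov [44], edi → M[44]=-9
halt.

38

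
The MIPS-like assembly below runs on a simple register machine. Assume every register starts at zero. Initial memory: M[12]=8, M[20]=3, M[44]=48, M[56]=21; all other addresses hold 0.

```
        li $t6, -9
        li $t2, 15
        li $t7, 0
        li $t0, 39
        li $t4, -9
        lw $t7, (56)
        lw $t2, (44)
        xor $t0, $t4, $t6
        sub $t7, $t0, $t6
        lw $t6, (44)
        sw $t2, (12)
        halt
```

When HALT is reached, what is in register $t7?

9

after li $t6, -9: $t6=-9
after li $t2, 15: $t2=15
after li $t7, 0: $t7=0
after li $t0, 39: $t0=39
after li $t4, -9: $t4=-9
after lw $t7, (56): $t7=M[56]=21
after lw $t2, (44): $t2=M[44]=48
after xor $t0, $t4, $t6: $t0=(-9)^(-9)=0
after sub $t7, $t0, $t6: $t7=0-(-9)=9
after lw $t6, (44): $t6=M[44]=48
sw $t2, (12) → M[12]=48
halt.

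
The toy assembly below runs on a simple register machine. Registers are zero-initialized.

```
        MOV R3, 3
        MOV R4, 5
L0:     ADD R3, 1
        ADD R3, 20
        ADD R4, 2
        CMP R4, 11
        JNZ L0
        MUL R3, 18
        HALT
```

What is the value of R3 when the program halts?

1188

R3=3
R4=5
R3=3+1=4
R3=4+20=24
R4=5+2=7
CMP R4, 11  (cmp 7,11)
JNZ L0: taken
R3=24+1=25
R3=25+20=45
R4=7+2=9
CMP R4, 11  (cmp 9,11)
JNZ L0: taken
R3=45+1=46
R3=46+20=66
R4=9+2=11
CMP R4, 11  (cmp 11,11)
JNZ L0: not taken
R3=66*18=1188
halt.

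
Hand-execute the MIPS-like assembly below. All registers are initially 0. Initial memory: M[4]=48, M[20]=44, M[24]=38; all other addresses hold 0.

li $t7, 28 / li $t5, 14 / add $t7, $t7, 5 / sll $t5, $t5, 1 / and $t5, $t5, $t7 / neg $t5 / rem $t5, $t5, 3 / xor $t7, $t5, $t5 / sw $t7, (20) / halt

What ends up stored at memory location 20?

$t7=28
$t5=14
$t7=28+5=33
$t5=14<<1=28
$t5=28&33=0
$t5=-(0)=0
$t5=0%3=0
$t7=0^0=0
sw $t7, (20) → M[20]=0
halt.

0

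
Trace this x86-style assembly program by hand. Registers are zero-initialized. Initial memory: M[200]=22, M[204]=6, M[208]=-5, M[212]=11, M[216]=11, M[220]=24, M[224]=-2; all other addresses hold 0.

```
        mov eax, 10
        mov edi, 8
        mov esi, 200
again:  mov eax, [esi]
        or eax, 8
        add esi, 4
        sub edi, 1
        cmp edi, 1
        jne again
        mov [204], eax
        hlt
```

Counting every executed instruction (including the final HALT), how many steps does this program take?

47

after mov eax, 10: eax=10
after mov edi, 8: edi=8
after mov esi, 200: esi=200
after mov eax, [esi]: eax=M[200]=22
after or eax, 8: eax=22|8=30
after add esi, 4: esi=200+4=204
after sub edi, 1: edi=8-1=7
cmp edi, 1  (cmp 7,1)
jne again: taken
after mov eax, [esi]: eax=M[204]=6
after or eax, 8: eax=6|8=14
after add esi, 4: esi=204+4=208
after sub edi, 1: edi=7-1=6
cmp edi, 1  (cmp 6,1)
jne again: taken
after mov eax, [esi]: eax=M[208]=-5
after or eax, 8: eax=(-5)|8=-5
after add esi, 4: esi=208+4=212
after sub edi, 1: edi=6-1=5
cmp edi, 1  (cmp 5,1)
jne again: taken
after mov eax, [esi]: eax=M[212]=11
after or eax, 8: eax=11|8=11
after add esi, 4: esi=212+4=216
after sub edi, 1: edi=5-1=4
cmp edi, 1  (cmp 4,1)
jne again: taken
after mov eax, [esi]: eax=M[216]=11
after or eax, 8: eax=11|8=11
after add esi, 4: esi=216+4=220
after sub edi, 1: edi=4-1=3
cmp edi, 1  (cmp 3,1)
jne again: taken
after mov eax, [esi]: eax=M[220]=24
after or eax, 8: eax=24|8=24
after add esi, 4: esi=220+4=224
after sub edi, 1: edi=3-1=2
cmp edi, 1  (cmp 2,1)
jne again: taken
after mov eax, [esi]: eax=M[224]=-2
after or eax, 8: eax=(-2)|8=-2
after add esi, 4: esi=224+4=228
after sub edi, 1: edi=2-1=1
cmp edi, 1  (cmp 1,1)
jne again: not taken
mov [204], eax → M[204]=-2
halt.
Total executed instructions: 47.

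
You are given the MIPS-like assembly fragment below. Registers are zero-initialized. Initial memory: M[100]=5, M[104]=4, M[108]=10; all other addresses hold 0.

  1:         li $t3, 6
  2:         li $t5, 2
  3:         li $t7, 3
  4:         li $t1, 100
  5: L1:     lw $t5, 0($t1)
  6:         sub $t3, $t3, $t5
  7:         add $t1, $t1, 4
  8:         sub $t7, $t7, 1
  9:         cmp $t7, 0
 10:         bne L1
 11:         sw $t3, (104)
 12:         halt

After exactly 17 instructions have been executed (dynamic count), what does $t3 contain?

after li $t3, 6: $t3=6
after li $t5, 2: $t5=2
after li $t7, 3: $t7=3
after li $t1, 100: $t1=100
after lw $t5, 0($t1): $t5=M[100]=5
after sub $t3, $t3, $t5: $t3=6-5=1
after add $t1, $t1, 4: $t1=100+4=104
after sub $t7, $t7, 1: $t7=3-1=2
cmp $t7, 0  (cmp 2,0)
bne L1: taken
after lw $t5, 0($t1): $t5=M[104]=4
after sub $t3, $t3, $t5: $t3=1-4=-3
after add $t1, $t1, 4: $t1=104+4=108
after sub $t7, $t7, 1: $t7=2-1=1
cmp $t7, 0  (cmp 1,0)
bne L1: taken
after lw $t5, 0($t1): $t5=M[108]=10
After step 17: $t3 = -3.

-3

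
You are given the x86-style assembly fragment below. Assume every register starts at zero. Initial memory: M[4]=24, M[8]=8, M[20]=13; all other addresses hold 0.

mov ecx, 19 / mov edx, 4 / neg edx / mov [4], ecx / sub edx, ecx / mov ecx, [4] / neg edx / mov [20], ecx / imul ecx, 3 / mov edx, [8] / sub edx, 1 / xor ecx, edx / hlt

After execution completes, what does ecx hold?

62

ecx=19
edx=4
edx=-(4)=-4
mov [4], ecx → M[4]=19
edx=(-4)-19=-23
ecx=M[4]=19
edx=-(-23)=23
mov [20], ecx → M[20]=19
ecx=19*3=57
edx=M[8]=8
edx=8-1=7
ecx=57^7=62
halt.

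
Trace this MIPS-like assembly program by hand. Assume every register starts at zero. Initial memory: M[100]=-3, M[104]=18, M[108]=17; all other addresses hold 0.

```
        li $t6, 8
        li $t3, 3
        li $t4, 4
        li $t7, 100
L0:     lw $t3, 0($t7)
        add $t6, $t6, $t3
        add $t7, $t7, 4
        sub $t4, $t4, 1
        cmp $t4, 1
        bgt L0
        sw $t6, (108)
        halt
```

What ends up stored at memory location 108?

after li $t6, 8: $t6=8
after li $t3, 3: $t3=3
after li $t4, 4: $t4=4
after li $t7, 100: $t7=100
after lw $t3, 0($t7): $t3=M[100]=-3
after add $t6, $t6, $t3: $t6=8+(-3)=5
after add $t7, $t7, 4: $t7=100+4=104
after sub $t4, $t4, 1: $t4=4-1=3
cmp $t4, 1  (cmp 3,1)
bgt L0: taken
after lw $t3, 0($t7): $t3=M[104]=18
after add $t6, $t6, $t3: $t6=5+18=23
after add $t7, $t7, 4: $t7=104+4=108
after sub $t4, $t4, 1: $t4=3-1=2
cmp $t4, 1  (cmp 2,1)
bgt L0: taken
after lw $t3, 0($t7): $t3=M[108]=17
after add $t6, $t6, $t3: $t6=23+17=40
after add $t7, $t7, 4: $t7=108+4=112
after sub $t4, $t4, 1: $t4=2-1=1
cmp $t4, 1  (cmp 1,1)
bgt L0: not taken
sw $t6, (108) → M[108]=40
halt.

40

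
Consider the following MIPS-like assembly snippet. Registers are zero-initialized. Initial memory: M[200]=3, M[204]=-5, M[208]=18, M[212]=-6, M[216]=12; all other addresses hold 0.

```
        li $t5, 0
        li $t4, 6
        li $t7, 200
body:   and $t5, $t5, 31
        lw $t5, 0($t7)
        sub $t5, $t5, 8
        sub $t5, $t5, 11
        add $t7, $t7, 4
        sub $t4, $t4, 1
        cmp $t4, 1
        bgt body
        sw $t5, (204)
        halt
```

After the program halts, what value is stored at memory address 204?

$t5=0
$t4=6
$t7=200
$t5=0&31=0
$t5=M[200]=3
$t5=3-8=-5
$t5=(-5)-11=-16
$t7=200+4=204
$t4=6-1=5
cmp $t4, 1  (cmp 5,1)
bgt body: taken
$t5=(-16)&31=16
$t5=M[204]=-5
$t5=(-5)-8=-13
$t5=(-13)-11=-24
$t7=204+4=208
$t4=5-1=4
cmp $t4, 1  (cmp 4,1)
bgt body: taken
$t5=(-24)&31=8
$t5=M[208]=18
$t5=18-8=10
$t5=10-11=-1
$t7=208+4=212
$t4=4-1=3
cmp $t4, 1  (cmp 3,1)
bgt body: taken
$t5=(-1)&31=31
$t5=M[212]=-6
$t5=(-6)-8=-14
$t5=(-14)-11=-25
$t7=212+4=216
$t4=3-1=2
cmp $t4, 1  (cmp 2,1)
bgt body: taken
$t5=(-25)&31=7
$t5=M[216]=12
$t5=12-8=4
$t5=4-11=-7
$t7=216+4=220
$t4=2-1=1
cmp $t4, 1  (cmp 1,1)
bgt body: not taken
sw $t5, (204) → M[204]=-7
halt.

-7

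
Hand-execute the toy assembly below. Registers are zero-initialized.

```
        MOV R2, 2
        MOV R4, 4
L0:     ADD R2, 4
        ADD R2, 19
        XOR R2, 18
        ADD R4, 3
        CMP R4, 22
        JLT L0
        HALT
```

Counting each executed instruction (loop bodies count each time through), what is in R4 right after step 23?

MOV R2, 2 → R2=2
MOV R4, 4 → R4=4
ADD R2, 4 → R2=2+4=6
ADD R2, 19 → R2=6+19=25
XOR R2, 18 → R2=25^18=11
ADD R4, 3 → R4=4+3=7
CMP R4, 22  (cmp 7,22)
JLT L0: taken
ADD R2, 4 → R2=11+4=15
ADD R2, 19 → R2=15+19=34
XOR R2, 18 → R2=34^18=48
ADD R4, 3 → R4=7+3=10
CMP R4, 22  (cmp 10,22)
JLT L0: taken
ADD R2, 4 → R2=48+4=52
ADD R2, 19 → R2=52+19=71
XOR R2, 18 → R2=71^18=85
ADD R4, 3 → R4=10+3=13
CMP R4, 22  (cmp 13,22)
JLT L0: taken
ADD R2, 4 → R2=85+4=89
ADD R2, 19 → R2=89+19=108
XOR R2, 18 → R2=108^18=126
After step 23: R4 = 13.

13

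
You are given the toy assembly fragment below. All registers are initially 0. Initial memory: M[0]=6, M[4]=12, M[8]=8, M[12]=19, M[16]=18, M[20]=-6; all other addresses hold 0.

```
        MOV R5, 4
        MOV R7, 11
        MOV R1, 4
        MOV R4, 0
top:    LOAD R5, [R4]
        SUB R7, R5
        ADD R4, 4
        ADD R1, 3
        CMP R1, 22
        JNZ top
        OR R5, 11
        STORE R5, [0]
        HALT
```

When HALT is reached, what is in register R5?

MOV R5, 4 → R5=4
MOV R7, 11 → R7=11
MOV R1, 4 → R1=4
MOV R4, 0 → R4=0
LOAD R5, [R4] → R5=M[0]=6
SUB R7, R5 → R7=11-6=5
ADD R4, 4 → R4=0+4=4
ADD R1, 3 → R1=4+3=7
CMP R1, 22  (cmp 7,22)
JNZ top: taken
LOAD R5, [R4] → R5=M[4]=12
SUB R7, R5 → R7=5-12=-7
ADD R4, 4 → R4=4+4=8
ADD R1, 3 → R1=7+3=10
CMP R1, 22  (cmp 10,22)
JNZ top: taken
LOAD R5, [R4] → R5=M[8]=8
SUB R7, R5 → R7=(-7)-8=-15
ADD R4, 4 → R4=8+4=12
ADD R1, 3 → R1=10+3=13
CMP R1, 22  (cmp 13,22)
JNZ top: taken
LOAD R5, [R4] → R5=M[12]=19
SUB R7, R5 → R7=(-15)-19=-34
ADD R4, 4 → R4=12+4=16
ADD R1, 3 → R1=13+3=16
CMP R1, 22  (cmp 16,22)
JNZ top: taken
LOAD R5, [R4] → R5=M[16]=18
SUB R7, R5 → R7=(-34)-18=-52
ADD R4, 4 → R4=16+4=20
ADD R1, 3 → R1=16+3=19
CMP R1, 22  (cmp 19,22)
JNZ top: taken
LOAD R5, [R4] → R5=M[20]=-6
SUB R7, R5 → R7=(-52)-(-6)=-46
ADD R4, 4 → R4=20+4=24
ADD R1, 3 → R1=19+3=22
CMP R1, 22  (cmp 22,22)
JNZ top: not taken
OR R5, 11 → R5=(-6)|11=-5
STORE R5, [0] → M[0]=-5
halt.

-5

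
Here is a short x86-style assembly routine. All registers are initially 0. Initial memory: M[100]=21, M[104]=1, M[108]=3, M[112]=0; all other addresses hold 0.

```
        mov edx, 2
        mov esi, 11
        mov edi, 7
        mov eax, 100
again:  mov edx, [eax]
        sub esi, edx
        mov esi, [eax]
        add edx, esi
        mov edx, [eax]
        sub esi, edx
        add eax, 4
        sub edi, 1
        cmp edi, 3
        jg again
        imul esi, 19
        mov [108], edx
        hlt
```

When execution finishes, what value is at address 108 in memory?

0

after mov edx, 2: edx=2
after mov esi, 11: esi=11
after mov edi, 7: edi=7
after mov eax, 100: eax=100
after mov edx, [eax]: edx=M[100]=21
after sub esi, edx: esi=11-21=-10
after mov esi, [eax]: esi=M[100]=21
after add edx, esi: edx=21+21=42
after mov edx, [eax]: edx=M[100]=21
after sub esi, edx: esi=21-21=0
after add eax, 4: eax=100+4=104
after sub edi, 1: edi=7-1=6
cmp edi, 3  (cmp 6,3)
jg again: taken
after mov edx, [eax]: edx=M[104]=1
after sub esi, edx: esi=0-1=-1
after mov esi, [eax]: esi=M[104]=1
after add edx, esi: edx=1+1=2
after mov edx, [eax]: edx=M[104]=1
after sub esi, edx: esi=1-1=0
after add eax, 4: eax=104+4=108
after sub edi, 1: edi=6-1=5
cmp edi, 3  (cmp 5,3)
jg again: taken
after mov edx, [eax]: edx=M[108]=3
after sub esi, edx: esi=0-3=-3
after mov esi, [eax]: esi=M[108]=3
after add edx, esi: edx=3+3=6
after mov edx, [eax]: edx=M[108]=3
after sub esi, edx: esi=3-3=0
after add eax, 4: eax=108+4=112
after sub edi, 1: edi=5-1=4
cmp edi, 3  (cmp 4,3)
jg again: taken
after mov edx, [eax]: edx=M[112]=0
after sub esi, edx: esi=0-0=0
after mov esi, [eax]: esi=M[112]=0
after add edx, esi: edx=0+0=0
after mov edx, [eax]: edx=M[112]=0
after sub esi, edx: esi=0-0=0
after add eax, 4: eax=112+4=116
after sub edi, 1: edi=4-1=3
cmp edi, 3  (cmp 3,3)
jg again: not taken
after imul esi, 19: esi=0*19=0
mov [108], edx → M[108]=0
halt.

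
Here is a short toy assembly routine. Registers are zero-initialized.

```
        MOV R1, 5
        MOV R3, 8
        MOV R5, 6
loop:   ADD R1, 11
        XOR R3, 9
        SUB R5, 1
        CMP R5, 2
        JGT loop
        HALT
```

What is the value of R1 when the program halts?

R1=5
R3=8
R5=6
R1=5+11=16
R3=8^9=1
R5=6-1=5
CMP R5, 2  (cmp 5,2)
JGT loop: taken
R1=16+11=27
R3=1^9=8
R5=5-1=4
CMP R5, 2  (cmp 4,2)
JGT loop: taken
R1=27+11=38
R3=8^9=1
R5=4-1=3
CMP R5, 2  (cmp 3,2)
JGT loop: taken
R1=38+11=49
R3=1^9=8
R5=3-1=2
CMP R5, 2  (cmp 2,2)
JGT loop: not taken
halt.

49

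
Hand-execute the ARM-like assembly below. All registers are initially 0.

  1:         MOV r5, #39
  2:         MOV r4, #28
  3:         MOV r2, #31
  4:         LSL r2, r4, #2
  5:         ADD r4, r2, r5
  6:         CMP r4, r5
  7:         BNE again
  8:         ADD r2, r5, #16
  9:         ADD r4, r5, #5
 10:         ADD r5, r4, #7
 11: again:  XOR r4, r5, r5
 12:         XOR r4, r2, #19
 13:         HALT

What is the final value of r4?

99

after MOV r5, #39: r5=39
after MOV r4, #28: r4=28
after MOV r2, #31: r2=31
after LSL r2, r4, #2: r2=28<<2=112
after ADD r4, r2, r5: r4=112+39=151
CMP r4, r5  (cmp 151,39)
BNE again: taken
after XOR r4, r5, r5: r4=39^39=0
after XOR r4, r2, #19: r4=112^19=99
halt.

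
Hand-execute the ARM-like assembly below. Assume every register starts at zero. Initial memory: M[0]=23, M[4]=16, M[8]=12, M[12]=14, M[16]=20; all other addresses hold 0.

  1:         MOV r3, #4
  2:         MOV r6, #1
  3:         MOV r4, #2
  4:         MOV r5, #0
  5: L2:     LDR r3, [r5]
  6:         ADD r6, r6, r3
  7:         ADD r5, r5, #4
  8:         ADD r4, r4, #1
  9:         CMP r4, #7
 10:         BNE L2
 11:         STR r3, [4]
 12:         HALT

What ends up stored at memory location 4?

after MOV r3, #4: r3=4
after MOV r6, #1: r6=1
after MOV r4, #2: r4=2
after MOV r5, #0: r5=0
after LDR r3, [r5]: r3=M[0]=23
after ADD r6, r6, r3: r6=1+23=24
after ADD r5, r5, #4: r5=0+4=4
after ADD r4, r4, #1: r4=2+1=3
CMP r4, #7  (cmp 3,7)
BNE L2: taken
after LDR r3, [r5]: r3=M[4]=16
after ADD r6, r6, r3: r6=24+16=40
after ADD r5, r5, #4: r5=4+4=8
after ADD r4, r4, #1: r4=3+1=4
CMP r4, #7  (cmp 4,7)
BNE L2: taken
after LDR r3, [r5]: r3=M[8]=12
after ADD r6, r6, r3: r6=40+12=52
after ADD r5, r5, #4: r5=8+4=12
after ADD r4, r4, #1: r4=4+1=5
CMP r4, #7  (cmp 5,7)
BNE L2: taken
after LDR r3, [r5]: r3=M[12]=14
after ADD r6, r6, r3: r6=52+14=66
after ADD r5, r5, #4: r5=12+4=16
after ADD r4, r4, #1: r4=5+1=6
CMP r4, #7  (cmp 6,7)
BNE L2: taken
after LDR r3, [r5]: r3=M[16]=20
after ADD r6, r6, r3: r6=66+20=86
after ADD r5, r5, #4: r5=16+4=20
after ADD r4, r4, #1: r4=6+1=7
CMP r4, #7  (cmp 7,7)
BNE L2: not taken
STR r3, [4] → M[4]=20
halt.

20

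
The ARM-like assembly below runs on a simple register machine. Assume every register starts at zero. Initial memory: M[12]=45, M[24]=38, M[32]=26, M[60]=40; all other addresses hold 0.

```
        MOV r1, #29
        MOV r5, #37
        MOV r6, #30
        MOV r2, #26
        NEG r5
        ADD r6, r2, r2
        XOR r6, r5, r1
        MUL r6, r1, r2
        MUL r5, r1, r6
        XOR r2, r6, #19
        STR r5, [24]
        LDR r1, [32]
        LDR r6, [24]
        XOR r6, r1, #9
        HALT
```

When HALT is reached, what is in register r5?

after MOV r1, #29: r1=29
after MOV r5, #37: r5=37
after MOV r6, #30: r6=30
after MOV r2, #26: r2=26
after NEG r5: r5=-(37)=-37
after ADD r6, r2, r2: r6=26+26=52
after XOR r6, r5, r1: r6=(-37)^29=-58
after MUL r6, r1, r2: r6=29*26=754
after MUL r5, r1, r6: r5=29*754=21866
after XOR r2, r6, #19: r2=754^19=737
STR r5, [24] → M[24]=21866
after LDR r1, [32]: r1=M[32]=26
after LDR r6, [24]: r6=M[24]=21866
after XOR r6, r1, #9: r6=26^9=19
halt.

21866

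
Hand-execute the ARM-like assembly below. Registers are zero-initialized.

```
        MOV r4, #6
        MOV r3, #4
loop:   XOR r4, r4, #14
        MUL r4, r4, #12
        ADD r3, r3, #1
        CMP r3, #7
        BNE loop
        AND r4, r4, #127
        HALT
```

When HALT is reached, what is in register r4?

72

after MOV r4, #6: r4=6
after MOV r3, #4: r3=4
after XOR r4, r4, #14: r4=6^14=8
after MUL r4, r4, #12: r4=8*12=96
after ADD r3, r3, #1: r3=4+1=5
CMP r3, #7  (cmp 5,7)
BNE loop: taken
after XOR r4, r4, #14: r4=96^14=110
after MUL r4, r4, #12: r4=110*12=1320
after ADD r3, r3, #1: r3=5+1=6
CMP r3, #7  (cmp 6,7)
BNE loop: taken
after XOR r4, r4, #14: r4=1320^14=1318
after MUL r4, r4, #12: r4=1318*12=15816
after ADD r3, r3, #1: r3=6+1=7
CMP r3, #7  (cmp 7,7)
BNE loop: not taken
after AND r4, r4, #127: r4=15816&127=72
halt.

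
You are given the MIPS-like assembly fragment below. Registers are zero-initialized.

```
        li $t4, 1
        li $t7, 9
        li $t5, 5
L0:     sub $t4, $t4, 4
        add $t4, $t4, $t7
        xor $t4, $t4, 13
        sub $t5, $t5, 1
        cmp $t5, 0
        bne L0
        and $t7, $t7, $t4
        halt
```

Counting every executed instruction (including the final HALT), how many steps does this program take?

35

li $t4, 1 → $t4=1
li $t7, 9 → $t7=9
li $t5, 5 → $t5=5
sub $t4, $t4, 4 → $t4=1-4=-3
add $t4, $t4, $t7 → $t4=(-3)+9=6
xor $t4, $t4, 13 → $t4=6^13=11
sub $t5, $t5, 1 → $t5=5-1=4
cmp $t5, 0  (cmp 4,0)
bne L0: taken
sub $t4, $t4, 4 → $t4=11-4=7
add $t4, $t4, $t7 → $t4=7+9=16
xor $t4, $t4, 13 → $t4=16^13=29
sub $t5, $t5, 1 → $t5=4-1=3
cmp $t5, 0  (cmp 3,0)
bne L0: taken
sub $t4, $t4, 4 → $t4=29-4=25
add $t4, $t4, $t7 → $t4=25+9=34
xor $t4, $t4, 13 → $t4=34^13=47
sub $t5, $t5, 1 → $t5=3-1=2
cmp $t5, 0  (cmp 2,0)
bne L0: taken
sub $t4, $t4, 4 → $t4=47-4=43
add $t4, $t4, $t7 → $t4=43+9=52
xor $t4, $t4, 13 → $t4=52^13=57
sub $t5, $t5, 1 → $t5=2-1=1
cmp $t5, 0  (cmp 1,0)
bne L0: taken
sub $t4, $t4, 4 → $t4=57-4=53
add $t4, $t4, $t7 → $t4=53+9=62
xor $t4, $t4, 13 → $t4=62^13=51
sub $t5, $t5, 1 → $t5=1-1=0
cmp $t5, 0  (cmp 0,0)
bne L0: not taken
and $t7, $t7, $t4 → $t7=9&51=1
halt.
Total executed instructions: 35.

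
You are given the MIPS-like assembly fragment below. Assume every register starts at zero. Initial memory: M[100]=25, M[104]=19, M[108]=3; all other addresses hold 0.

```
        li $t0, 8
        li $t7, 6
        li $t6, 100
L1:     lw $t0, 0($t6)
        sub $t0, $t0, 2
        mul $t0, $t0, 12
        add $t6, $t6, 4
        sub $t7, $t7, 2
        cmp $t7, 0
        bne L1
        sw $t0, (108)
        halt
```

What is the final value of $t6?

112

after li $t0, 8: $t0=8
after li $t7, 6: $t7=6
after li $t6, 100: $t6=100
after lw $t0, 0($t6): $t0=M[100]=25
after sub $t0, $t0, 2: $t0=25-2=23
after mul $t0, $t0, 12: $t0=23*12=276
after add $t6, $t6, 4: $t6=100+4=104
after sub $t7, $t7, 2: $t7=6-2=4
cmp $t7, 0  (cmp 4,0)
bne L1: taken
after lw $t0, 0($t6): $t0=M[104]=19
after sub $t0, $t0, 2: $t0=19-2=17
after mul $t0, $t0, 12: $t0=17*12=204
after add $t6, $t6, 4: $t6=104+4=108
after sub $t7, $t7, 2: $t7=4-2=2
cmp $t7, 0  (cmp 2,0)
bne L1: taken
after lw $t0, 0($t6): $t0=M[108]=3
after sub $t0, $t0, 2: $t0=3-2=1
after mul $t0, $t0, 12: $t0=1*12=12
after add $t6, $t6, 4: $t6=108+4=112
after sub $t7, $t7, 2: $t7=2-2=0
cmp $t7, 0  (cmp 0,0)
bne L1: not taken
sw $t0, (108) → M[108]=12
halt.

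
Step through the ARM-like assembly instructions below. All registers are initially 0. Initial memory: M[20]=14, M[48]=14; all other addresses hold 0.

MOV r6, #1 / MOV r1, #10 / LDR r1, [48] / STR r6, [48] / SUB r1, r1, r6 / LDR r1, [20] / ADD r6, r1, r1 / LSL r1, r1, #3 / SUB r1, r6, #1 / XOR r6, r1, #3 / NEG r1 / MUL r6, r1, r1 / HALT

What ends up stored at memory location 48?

1

r6=1
r1=10
r1=M[48]=14
STR r6, [48] → M[48]=1
r1=14-1=13
r1=M[20]=14
r6=14+14=28
r1=14<<3=112
r1=28-1=27
r6=27^3=24
r1=-(27)=-27
r6=(-27)*(-27)=729
halt.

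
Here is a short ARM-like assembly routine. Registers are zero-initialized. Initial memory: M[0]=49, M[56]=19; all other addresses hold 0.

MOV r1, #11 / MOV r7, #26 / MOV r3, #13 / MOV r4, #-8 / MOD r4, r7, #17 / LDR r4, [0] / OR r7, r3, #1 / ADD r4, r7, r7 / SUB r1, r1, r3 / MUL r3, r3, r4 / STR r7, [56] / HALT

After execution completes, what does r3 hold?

338

MOV r1, #11 → r1=11
MOV r7, #26 → r7=26
MOV r3, #13 → r3=13
MOV r4, #-8 → r4=-8
MOD r4, r7, #17 → r4=26%17=9
LDR r4, [0] → r4=M[0]=49
OR r7, r3, #1 → r7=13|1=13
ADD r4, r7, r7 → r4=13+13=26
SUB r1, r1, r3 → r1=11-13=-2
MUL r3, r3, r4 → r3=13*26=338
STR r7, [56] → M[56]=13
halt.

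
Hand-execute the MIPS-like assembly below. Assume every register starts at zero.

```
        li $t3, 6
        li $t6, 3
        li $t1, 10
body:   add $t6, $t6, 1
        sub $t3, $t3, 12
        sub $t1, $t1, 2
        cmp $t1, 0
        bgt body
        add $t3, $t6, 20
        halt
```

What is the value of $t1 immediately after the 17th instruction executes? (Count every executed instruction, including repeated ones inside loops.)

4

after li $t3, 6: $t3=6
after li $t6, 3: $t6=3
after li $t1, 10: $t1=10
after add $t6, $t6, 1: $t6=3+1=4
after sub $t3, $t3, 12: $t3=6-12=-6
after sub $t1, $t1, 2: $t1=10-2=8
cmp $t1, 0  (cmp 8,0)
bgt body: taken
after add $t6, $t6, 1: $t6=4+1=5
after sub $t3, $t3, 12: $t3=(-6)-12=-18
after sub $t1, $t1, 2: $t1=8-2=6
cmp $t1, 0  (cmp 6,0)
bgt body: taken
after add $t6, $t6, 1: $t6=5+1=6
after sub $t3, $t3, 12: $t3=(-18)-12=-30
after sub $t1, $t1, 2: $t1=6-2=4
cmp $t1, 0  (cmp 4,0)
After step 17: $t1 = 4.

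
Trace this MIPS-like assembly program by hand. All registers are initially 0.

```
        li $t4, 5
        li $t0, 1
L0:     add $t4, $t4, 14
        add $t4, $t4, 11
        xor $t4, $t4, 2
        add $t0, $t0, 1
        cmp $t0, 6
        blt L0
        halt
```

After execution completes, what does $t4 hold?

128

li $t4, 5 → $t4=5
li $t0, 1 → $t0=1
add $t4, $t4, 14 → $t4=5+14=19
add $t4, $t4, 11 → $t4=19+11=30
xor $t4, $t4, 2 → $t4=30^2=28
add $t0, $t0, 1 → $t0=1+1=2
cmp $t0, 6  (cmp 2,6)
blt L0: taken
add $t4, $t4, 14 → $t4=28+14=42
add $t4, $t4, 11 → $t4=42+11=53
xor $t4, $t4, 2 → $t4=53^2=55
add $t0, $t0, 1 → $t0=2+1=3
cmp $t0, 6  (cmp 3,6)
blt L0: taken
add $t4, $t4, 14 → $t4=55+14=69
add $t4, $t4, 11 → $t4=69+11=80
xor $t4, $t4, 2 → $t4=80^2=82
add $t0, $t0, 1 → $t0=3+1=4
cmp $t0, 6  (cmp 4,6)
blt L0: taken
add $t4, $t4, 14 → $t4=82+14=96
add $t4, $t4, 11 → $t4=96+11=107
xor $t4, $t4, 2 → $t4=107^2=105
add $t0, $t0, 1 → $t0=4+1=5
cmp $t0, 6  (cmp 5,6)
blt L0: taken
add $t4, $t4, 14 → $t4=105+14=119
add $t4, $t4, 11 → $t4=119+11=130
xor $t4, $t4, 2 → $t4=130^2=128
add $t0, $t0, 1 → $t0=5+1=6
cmp $t0, 6  (cmp 6,6)
blt L0: not taken
halt.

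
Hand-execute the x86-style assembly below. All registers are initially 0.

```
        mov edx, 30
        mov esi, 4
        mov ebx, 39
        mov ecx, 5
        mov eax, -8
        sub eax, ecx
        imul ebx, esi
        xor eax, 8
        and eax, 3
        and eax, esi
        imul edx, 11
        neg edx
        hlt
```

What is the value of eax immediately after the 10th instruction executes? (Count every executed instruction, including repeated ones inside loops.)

0

edx=30
esi=4
ebx=39
ecx=5
eax=-8
eax=(-8)-5=-13
ebx=39*4=156
eax=(-13)^8=-5
eax=(-5)&3=3
eax=3&4=0
After step 10: eax = 0.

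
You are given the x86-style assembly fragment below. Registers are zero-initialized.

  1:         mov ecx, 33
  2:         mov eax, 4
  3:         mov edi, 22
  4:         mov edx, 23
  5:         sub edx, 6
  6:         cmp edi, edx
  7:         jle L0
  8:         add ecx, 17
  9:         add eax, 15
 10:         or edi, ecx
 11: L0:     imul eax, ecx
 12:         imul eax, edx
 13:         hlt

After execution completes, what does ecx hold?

ecx=33
eax=4
edi=22
edx=23
edx=23-6=17
cmp edi, edx  (cmp 22,17)
jle L0: not taken
ecx=33+17=50
eax=4+15=19
edi=22|50=54
eax=19*50=950
eax=950*17=16150
halt.

50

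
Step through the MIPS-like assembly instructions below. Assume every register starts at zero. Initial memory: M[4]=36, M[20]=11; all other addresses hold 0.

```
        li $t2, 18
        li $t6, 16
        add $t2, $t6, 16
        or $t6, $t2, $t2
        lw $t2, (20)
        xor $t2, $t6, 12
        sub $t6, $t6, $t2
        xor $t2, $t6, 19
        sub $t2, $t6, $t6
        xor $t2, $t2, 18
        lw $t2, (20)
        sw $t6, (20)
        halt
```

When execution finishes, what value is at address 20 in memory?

-12

$t2=18
$t6=16
$t2=16+16=32
$t6=32|32=32
$t2=M[20]=11
$t2=32^12=44
$t6=32-44=-12
$t2=(-12)^19=-25
$t2=(-12)-(-12)=0
$t2=0^18=18
$t2=M[20]=11
sw $t6, (20) → M[20]=-12
halt.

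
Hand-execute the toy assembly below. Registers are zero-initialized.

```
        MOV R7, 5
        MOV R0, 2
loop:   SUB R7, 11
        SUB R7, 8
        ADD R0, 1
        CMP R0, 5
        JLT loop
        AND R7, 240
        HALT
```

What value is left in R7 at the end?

192

after MOV R7, 5: R7=5
after MOV R0, 2: R0=2
after SUB R7, 11: R7=5-11=-6
after SUB R7, 8: R7=(-6)-8=-14
after ADD R0, 1: R0=2+1=3
CMP R0, 5  (cmp 3,5)
JLT loop: taken
after SUB R7, 11: R7=(-14)-11=-25
after SUB R7, 8: R7=(-25)-8=-33
after ADD R0, 1: R0=3+1=4
CMP R0, 5  (cmp 4,5)
JLT loop: taken
after SUB R7, 11: R7=(-33)-11=-44
after SUB R7, 8: R7=(-44)-8=-52
after ADD R0, 1: R0=4+1=5
CMP R0, 5  (cmp 5,5)
JLT loop: not taken
after AND R7, 240: R7=(-52)&240=192
halt.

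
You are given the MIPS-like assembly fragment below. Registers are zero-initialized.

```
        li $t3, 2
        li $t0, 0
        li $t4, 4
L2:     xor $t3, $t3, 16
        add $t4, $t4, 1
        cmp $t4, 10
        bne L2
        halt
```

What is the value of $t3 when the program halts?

after li $t3, 2: $t3=2
after li $t0, 0: $t0=0
after li $t4, 4: $t4=4
after xor $t3, $t3, 16: $t3=2^16=18
after add $t4, $t4, 1: $t4=4+1=5
cmp $t4, 10  (cmp 5,10)
bne L2: taken
after xor $t3, $t3, 16: $t3=18^16=2
after add $t4, $t4, 1: $t4=5+1=6
cmp $t4, 10  (cmp 6,10)
bne L2: taken
after xor $t3, $t3, 16: $t3=2^16=18
after add $t4, $t4, 1: $t4=6+1=7
cmp $t4, 10  (cmp 7,10)
bne L2: taken
after xor $t3, $t3, 16: $t3=18^16=2
after add $t4, $t4, 1: $t4=7+1=8
cmp $t4, 10  (cmp 8,10)
bne L2: taken
after xor $t3, $t3, 16: $t3=2^16=18
after add $t4, $t4, 1: $t4=8+1=9
cmp $t4, 10  (cmp 9,10)
bne L2: taken
after xor $t3, $t3, 16: $t3=18^16=2
after add $t4, $t4, 1: $t4=9+1=10
cmp $t4, 10  (cmp 10,10)
bne L2: not taken
halt.

2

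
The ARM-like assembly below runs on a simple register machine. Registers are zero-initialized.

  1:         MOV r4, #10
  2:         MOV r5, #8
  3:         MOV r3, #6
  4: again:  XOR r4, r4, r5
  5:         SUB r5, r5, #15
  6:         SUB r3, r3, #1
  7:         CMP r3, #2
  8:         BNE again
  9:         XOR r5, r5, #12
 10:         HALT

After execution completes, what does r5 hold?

-64

after MOV r4, #10: r4=10
after MOV r5, #8: r5=8
after MOV r3, #6: r3=6
after XOR r4, r4, r5: r4=10^8=2
after SUB r5, r5, #15: r5=8-15=-7
after SUB r3, r3, #1: r3=6-1=5
CMP r3, #2  (cmp 5,2)
BNE again: taken
after XOR r4, r4, r5: r4=2^(-7)=-5
after SUB r5, r5, #15: r5=(-7)-15=-22
after SUB r3, r3, #1: r3=5-1=4
CMP r3, #2  (cmp 4,2)
BNE again: taken
after XOR r4, r4, r5: r4=(-5)^(-22)=17
after SUB r5, r5, #15: r5=(-22)-15=-37
after SUB r3, r3, #1: r3=4-1=3
CMP r3, #2  (cmp 3,2)
BNE again: taken
after XOR r4, r4, r5: r4=17^(-37)=-54
after SUB r5, r5, #15: r5=(-37)-15=-52
after SUB r3, r3, #1: r3=3-1=2
CMP r3, #2  (cmp 2,2)
BNE again: not taken
after XOR r5, r5, #12: r5=(-52)^12=-64
halt.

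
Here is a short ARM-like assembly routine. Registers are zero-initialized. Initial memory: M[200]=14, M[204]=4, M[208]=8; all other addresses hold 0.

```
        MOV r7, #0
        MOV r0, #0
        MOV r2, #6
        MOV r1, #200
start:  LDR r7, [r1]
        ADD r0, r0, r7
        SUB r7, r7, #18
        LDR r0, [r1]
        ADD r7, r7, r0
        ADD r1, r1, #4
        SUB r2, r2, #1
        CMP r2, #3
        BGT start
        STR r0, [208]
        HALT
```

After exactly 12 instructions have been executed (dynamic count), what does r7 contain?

10

MOV r7, #0 → r7=0
MOV r0, #0 → r0=0
MOV r2, #6 → r2=6
MOV r1, #200 → r1=200
LDR r7, [r1] → r7=M[200]=14
ADD r0, r0, r7 → r0=0+14=14
SUB r7, r7, #18 → r7=14-18=-4
LDR r0, [r1] → r0=M[200]=14
ADD r7, r7, r0 → r7=(-4)+14=10
ADD r1, r1, #4 → r1=200+4=204
SUB r2, r2, #1 → r2=6-1=5
CMP r2, #3  (cmp 5,3)
After step 12: r7 = 10.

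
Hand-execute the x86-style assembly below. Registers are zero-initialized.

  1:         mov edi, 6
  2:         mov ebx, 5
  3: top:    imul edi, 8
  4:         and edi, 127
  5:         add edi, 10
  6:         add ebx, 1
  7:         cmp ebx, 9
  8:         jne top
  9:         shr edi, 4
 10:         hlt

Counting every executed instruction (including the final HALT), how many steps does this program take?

edi=6
ebx=5
edi=6*8=48
edi=48&127=48
edi=48+10=58
ebx=5+1=6
cmp ebx, 9  (cmp 6,9)
jne top: taken
edi=58*8=464
edi=464&127=80
edi=80+10=90
ebx=6+1=7
cmp ebx, 9  (cmp 7,9)
jne top: taken
edi=90*8=720
edi=720&127=80
edi=80+10=90
ebx=7+1=8
cmp ebx, 9  (cmp 8,9)
jne top: taken
edi=90*8=720
edi=720&127=80
edi=80+10=90
ebx=8+1=9
cmp ebx, 9  (cmp 9,9)
jne top: not taken
edi=90>>4=5
halt.
Total executed instructions: 28.

28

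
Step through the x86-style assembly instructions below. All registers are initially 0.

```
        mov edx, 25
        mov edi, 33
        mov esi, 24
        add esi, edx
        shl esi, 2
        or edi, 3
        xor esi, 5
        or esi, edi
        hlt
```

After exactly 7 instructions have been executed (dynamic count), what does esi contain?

after mov edx, 25: edx=25
after mov edi, 33: edi=33
after mov esi, 24: esi=24
after add esi, edx: esi=24+25=49
after shl esi, 2: esi=49<<2=196
after or edi, 3: edi=33|3=35
after xor esi, 5: esi=196^5=193
After step 7: esi = 193.

193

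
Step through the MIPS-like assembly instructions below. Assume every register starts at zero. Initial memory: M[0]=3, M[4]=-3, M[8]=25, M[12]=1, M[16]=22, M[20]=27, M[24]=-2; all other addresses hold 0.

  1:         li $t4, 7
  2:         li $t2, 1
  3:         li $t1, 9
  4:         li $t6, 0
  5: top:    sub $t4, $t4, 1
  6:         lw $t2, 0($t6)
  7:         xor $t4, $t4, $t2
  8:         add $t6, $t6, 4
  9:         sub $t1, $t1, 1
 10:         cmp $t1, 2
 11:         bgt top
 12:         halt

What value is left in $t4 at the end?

li $t4, 7 → $t4=7
li $t2, 1 → $t2=1
li $t1, 9 → $t1=9
li $t6, 0 → $t6=0
sub $t4, $t4, 1 → $t4=7-1=6
lw $t2, 0($t6) → $t2=M[0]=3
xor $t4, $t4, $t2 → $t4=6^3=5
add $t6, $t6, 4 → $t6=0+4=4
sub $t1, $t1, 1 → $t1=9-1=8
cmp $t1, 2  (cmp 8,2)
bgt top: taken
sub $t4, $t4, 1 → $t4=5-1=4
lw $t2, 0($t6) → $t2=M[4]=-3
xor $t4, $t4, $t2 → $t4=4^(-3)=-7
add $t6, $t6, 4 → $t6=4+4=8
sub $t1, $t1, 1 → $t1=8-1=7
cmp $t1, 2  (cmp 7,2)
bgt top: taken
sub $t4, $t4, 1 → $t4=(-7)-1=-8
lw $t2, 0($t6) → $t2=M[8]=25
xor $t4, $t4, $t2 → $t4=(-8)^25=-31
add $t6, $t6, 4 → $t6=8+4=12
sub $t1, $t1, 1 → $t1=7-1=6
cmp $t1, 2  (cmp 6,2)
bgt top: taken
sub $t4, $t4, 1 → $t4=(-31)-1=-32
lw $t2, 0($t6) → $t2=M[12]=1
xor $t4, $t4, $t2 → $t4=(-32)^1=-31
add $t6, $t6, 4 → $t6=12+4=16
sub $t1, $t1, 1 → $t1=6-1=5
cmp $t1, 2  (cmp 5,2)
bgt top: taken
sub $t4, $t4, 1 → $t4=(-31)-1=-32
lw $t2, 0($t6) → $t2=M[16]=22
xor $t4, $t4, $t2 → $t4=(-32)^22=-10
add $t6, $t6, 4 → $t6=16+4=20
sub $t1, $t1, 1 → $t1=5-1=4
cmp $t1, 2  (cmp 4,2)
bgt top: taken
sub $t4, $t4, 1 → $t4=(-10)-1=-11
lw $t2, 0($t6) → $t2=M[20]=27
xor $t4, $t4, $t2 → $t4=(-11)^27=-18
add $t6, $t6, 4 → $t6=20+4=24
sub $t1, $t1, 1 → $t1=4-1=3
cmp $t1, 2  (cmp 3,2)
bgt top: taken
sub $t4, $t4, 1 → $t4=(-18)-1=-19
lw $t2, 0($t6) → $t2=M[24]=-2
xor $t4, $t4, $t2 → $t4=(-19)^(-2)=19
add $t6, $t6, 4 → $t6=24+4=28
sub $t1, $t1, 1 → $t1=3-1=2
cmp $t1, 2  (cmp 2,2)
bgt top: not taken
halt.

19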